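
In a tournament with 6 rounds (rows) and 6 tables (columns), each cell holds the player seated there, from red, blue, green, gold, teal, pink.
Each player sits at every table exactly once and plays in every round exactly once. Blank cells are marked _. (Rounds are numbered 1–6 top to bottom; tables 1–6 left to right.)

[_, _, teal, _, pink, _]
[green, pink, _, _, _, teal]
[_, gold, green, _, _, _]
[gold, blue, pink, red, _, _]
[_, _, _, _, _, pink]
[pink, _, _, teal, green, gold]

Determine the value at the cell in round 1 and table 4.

Round 4, table 5: round 4 has {red, blue, gold, pink} and table 5 has {green, pink}, leaving only teal.
Round 4, table 6: round 4 has {red, blue, gold, teal, pink} and table 6 has {gold, teal, pink}, leaving only green.
Round 6, table 2: round 6 has {green, gold, teal, pink} and table 2 has {blue, gold, pink}, leaving only red.
Round 1, table 2: round 1 has {teal, pink} and table 2 has {red, blue, gold, pink}, leaving only green.
Round 5, table 2: round 5 has {pink} and table 2 has {red, blue, green, gold, pink}, leaving only teal.
Round 6, table 3: round 6 has {red, green, gold, teal, pink} and table 3 has {green, teal, pink}, leaving only blue.
Round 1, table 4 is narrowed to {blue, gold}.
If it were blue, then round 1, table 6 would be left with no valid symbol.
So round 1, table 4 must be gold.

gold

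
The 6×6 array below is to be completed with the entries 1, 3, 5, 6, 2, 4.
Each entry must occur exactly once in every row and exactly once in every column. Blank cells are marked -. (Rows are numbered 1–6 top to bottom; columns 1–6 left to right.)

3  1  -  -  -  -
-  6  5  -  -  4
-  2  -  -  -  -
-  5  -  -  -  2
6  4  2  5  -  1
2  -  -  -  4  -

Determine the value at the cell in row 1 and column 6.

Row 2, column 1: row 2 has {5, 6, 4} and column 1 has {3, 6, 2}, leaving only 1.
Row 4, column 1: row 4 has {5, 2} and column 1 has {1, 3, 6, 2}, leaving only 4.
Row 3, column 1: row 3 has {2} and column 1 has {1, 3, 6, 2, 4}, leaving only 5.
Row 5, column 5: row 5 has {1, 5, 6, 2, 4} and column 5 has {4}, leaving only 3.
Row 2, column 5: row 2 has {1, 5, 6, 4} and column 5 has {3, 4}, leaving only 2.
Row 2, column 4: row 2 has {1, 5, 6, 2, 4} and column 4 has {5}, leaving only 3.
Row 6, column 2: row 6 has {2, 4} and column 2 has {1, 5, 6, 2, 4}, leaving only 3.
Row 1, column 6 is narrowed to {5, 6}.
If it were 5, then row 4, column 5 would be left with no valid symbol.
So row 1, column 6 must be 6.

6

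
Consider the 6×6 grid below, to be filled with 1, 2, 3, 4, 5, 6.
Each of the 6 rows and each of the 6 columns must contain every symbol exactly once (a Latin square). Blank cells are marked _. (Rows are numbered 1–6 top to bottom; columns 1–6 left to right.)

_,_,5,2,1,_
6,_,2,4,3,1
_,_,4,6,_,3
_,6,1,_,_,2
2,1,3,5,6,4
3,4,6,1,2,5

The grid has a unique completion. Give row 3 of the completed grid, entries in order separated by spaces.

1 2 4 6 5 3

Row 3, column 5: row 3 has {3, 4, 6} and column 5 has {1, 2, 3, 6}, leaving only 5.
Row 3, column 1: row 3 has {3, 4, 5, 6} and column 1 has {2, 3, 6}, leaving only 1.
Row 3, column 2: row 3 has {1, 3, 4, 5, 6} and column 2 has {1, 4, 6}, leaving only 2.
So row 3 reads: 1 2 4 6 5 3.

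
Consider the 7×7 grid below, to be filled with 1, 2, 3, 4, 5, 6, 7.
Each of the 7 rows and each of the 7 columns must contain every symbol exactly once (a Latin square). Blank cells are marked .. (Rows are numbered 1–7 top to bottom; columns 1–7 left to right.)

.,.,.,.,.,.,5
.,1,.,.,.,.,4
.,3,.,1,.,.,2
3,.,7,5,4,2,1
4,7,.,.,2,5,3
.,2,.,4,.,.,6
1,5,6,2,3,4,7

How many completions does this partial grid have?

10

Row 1, column 1: eliminating its row and column leaves {2, 6, 7}.
Row 1, column 2: eliminating its row and column leaves {4, 6}.
Row 1, column 3: eliminating its row and column leaves {1, 2, 3, 4}.
Row 1, column 4: eliminating its row and column leaves {3, 6, 7}.
Row 1, column 5: eliminating its row and column leaves {1, 6, 7}.
Row 1, column 6: eliminating its row and column leaves {1, 3, 6, 7}.
Row 2, column 1: eliminating its row and column leaves {2, 5, 6, 7}.
Row 2, column 3: eliminating its row and column leaves {2, 3, 5}.
Row 2, column 4: eliminating its row and column leaves {3, 6, 7}.
Row 2, column 5: eliminating its row and column leaves {5, 6, 7}.
Row 2, column 6: eliminating its row and column leaves {3, 6, 7}.
Row 3, column 1: eliminating its row and column leaves {5, 6, 7}.
Row 3, column 3: eliminating its row and column leaves {4, 5}.
Row 3, column 5: eliminating its row and column leaves {5, 6, 7}.
Row 3, column 6: eliminating its row and column leaves {6, 7}.
Row 4, column 2: eliminating its row and column leaves {6}.
Row 5, column 3: eliminating its row and column leaves {1}.
Row 5, column 4: eliminating its row and column leaves {6}.
Row 6, column 1: eliminating its row and column leaves {5, 7}.
Row 6, column 3: eliminating its row and column leaves {1, 3, 5}.
Row 6, column 5: eliminating its row and column leaves {1, 5, 7}.
Row 6, column 6: eliminating its row and column leaves {1, 3, 7}.
Enumerating the assignments across these blanks that avoid any row or column repeat gives 10 completions.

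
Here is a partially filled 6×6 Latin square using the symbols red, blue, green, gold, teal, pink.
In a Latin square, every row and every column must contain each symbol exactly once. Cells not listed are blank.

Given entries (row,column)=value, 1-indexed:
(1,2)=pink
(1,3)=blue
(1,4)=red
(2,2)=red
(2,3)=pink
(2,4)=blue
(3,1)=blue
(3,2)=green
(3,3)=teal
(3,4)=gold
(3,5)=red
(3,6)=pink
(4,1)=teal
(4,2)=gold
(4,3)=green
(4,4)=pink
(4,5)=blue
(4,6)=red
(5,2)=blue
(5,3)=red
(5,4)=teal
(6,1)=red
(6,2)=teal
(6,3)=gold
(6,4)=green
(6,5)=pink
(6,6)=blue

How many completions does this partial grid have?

4

Row 1, column 1: eliminating its row and column leaves {green, gold}.
Row 1, column 5: eliminating its row and column leaves {green, gold, teal}.
Row 1, column 6: eliminating its row and column leaves {green, gold, teal}.
Row 2, column 1: eliminating its row and column leaves {green, gold}.
Row 2, column 5: eliminating its row and column leaves {green, gold, teal}.
Row 2, column 6: eliminating its row and column leaves {green, gold, teal}.
Row 5, column 1: eliminating its row and column leaves {green, gold, pink}.
Row 5, column 5: eliminating its row and column leaves {green, gold}.
Row 5, column 6: eliminating its row and column leaves {green, gold}.
Enumerating the assignments across these blanks that avoid any row or column repeat gives 4 completions.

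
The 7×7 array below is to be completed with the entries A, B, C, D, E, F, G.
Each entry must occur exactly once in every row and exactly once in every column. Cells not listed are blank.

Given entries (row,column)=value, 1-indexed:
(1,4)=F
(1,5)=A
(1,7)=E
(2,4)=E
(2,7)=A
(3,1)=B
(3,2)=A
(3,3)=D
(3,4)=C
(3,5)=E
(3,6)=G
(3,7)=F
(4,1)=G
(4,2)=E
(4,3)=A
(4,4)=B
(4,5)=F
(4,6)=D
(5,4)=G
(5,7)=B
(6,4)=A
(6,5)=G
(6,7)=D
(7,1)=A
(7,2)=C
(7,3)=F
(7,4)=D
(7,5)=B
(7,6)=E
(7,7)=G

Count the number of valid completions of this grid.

8

Row 1, column 1: eliminating its row and column leaves {C, D}.
Row 1, column 2: eliminating its row and column leaves {B, D, G}.
Row 1, column 3: eliminating its row and column leaves {B, C, G}.
Row 1, column 6: eliminating its row and column leaves {B, C}.
Row 2, column 1: eliminating its row and column leaves {C, D, F}.
Row 2, column 2: eliminating its row and column leaves {B, D, F, G}.
Row 2, column 3: eliminating its row and column leaves {B, C, G}.
Row 2, column 5: eliminating its row and column leaves {C, D}.
Row 2, column 6: eliminating its row and column leaves {B, C, F}.
Row 4, column 7: eliminating its row and column leaves {C}.
Row 5, column 1: eliminating its row and column leaves {C, D, E, F}.
Row 5, column 2: eliminating its row and column leaves {D, F}.
Row 5, column 3: eliminating its row and column leaves {C, E}.
Row 5, column 5: eliminating its row and column leaves {C, D}.
Row 5, column 6: eliminating its row and column leaves {A, C, F}.
Row 6, column 1: eliminating its row and column leaves {C, E, F}.
Row 6, column 2: eliminating its row and column leaves {B, F}.
Row 6, column 3: eliminating its row and column leaves {B, C, E}.
Row 6, column 6: eliminating its row and column leaves {B, C, F}.
Enumerating the assignments across these blanks that avoid any row or column repeat gives 8 completions.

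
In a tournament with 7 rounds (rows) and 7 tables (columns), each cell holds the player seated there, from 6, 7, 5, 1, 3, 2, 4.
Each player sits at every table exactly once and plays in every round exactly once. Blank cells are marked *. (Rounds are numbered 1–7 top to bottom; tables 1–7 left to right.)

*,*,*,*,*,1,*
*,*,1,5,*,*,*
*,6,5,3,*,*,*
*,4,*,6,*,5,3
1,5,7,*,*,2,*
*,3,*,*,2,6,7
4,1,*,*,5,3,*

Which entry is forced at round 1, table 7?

5

Round 4, table 3: round 4 has {6, 5, 3, 4} and table 3 has {7, 5, 1}, leaving only 2.
Round 4, table 1: round 4 has {6, 5, 3, 2, 4} and table 1 has {1, 4}, leaving only 7.
Round 3, table 1: round 3 has {6, 5, 3} and table 1 has {7, 1, 4}, leaving only 2.
Round 4, table 5: round 4 has {6, 7, 5, 3, 2, 4} and table 5 has {5, 2}, leaving only 1.
Round 5, table 4: round 5 has {7, 5, 1, 2} and table 4 has {6, 5, 3}, leaving only 4.
Round 5, table 7: round 5 has {7, 5, 1, 2, 4} and table 7 has {7, 3}, leaving only 6.
Round 5, table 5: round 5 has {6, 7, 5, 1, 2, 4} and table 5 has {5, 1, 2}, leaving only 3.
Round 6, table 1: round 6 has {6, 7, 3, 2} and table 1 has {7, 1, 2, 4}, leaving only 5.
Round 6, table 3: round 6 has {6, 7, 5, 3, 2} and table 3 has {7, 5, 1, 2}, leaving only 4.
Round 6, table 4: round 6 has {6, 7, 5, 3, 2, 4} and table 4 has {6, 5, 3, 4}, leaving only 1.
Round 7, table 3: round 7 has {5, 1, 3, 4} and table 3 has {7, 5, 1, 2, 4}, leaving only 6.
Round 1, table 3: round 1 has {1} and table 3 has {6, 7, 5, 1, 2, 4}, leaving only 3.
Round 1, table 1: round 1 has {1, 3} and table 1 has {7, 5, 1, 2, 4}, leaving only 6.
Round 2, table 1: round 2 has {5, 1} and table 1 has {6, 7, 5, 1, 2, 4}, leaving only 3.
Round 7, table 7: round 7 has {6, 5, 1, 3, 4} and table 7 has {6, 7, 3}, leaving only 2.
Round 2, table 7: round 2 has {5, 1, 3} and table 7 has {6, 7, 3, 2}, leaving only 4.
Round 1 already has {6, 1, 3} and table 7 already has {6, 7, 3, 2, 4}, so round 1, table 7 must be 5.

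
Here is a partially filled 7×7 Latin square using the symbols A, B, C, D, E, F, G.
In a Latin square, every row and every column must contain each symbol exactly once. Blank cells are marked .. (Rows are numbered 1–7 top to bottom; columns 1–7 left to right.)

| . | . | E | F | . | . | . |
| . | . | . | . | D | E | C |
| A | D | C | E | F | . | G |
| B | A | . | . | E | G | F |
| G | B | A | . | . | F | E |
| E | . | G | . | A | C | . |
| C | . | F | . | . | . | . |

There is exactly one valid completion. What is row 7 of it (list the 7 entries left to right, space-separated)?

Row 1, column 1: row 1 has {E, F} and column 1 has {A, B, C, E, G}, leaving only D.
Row 2, column 1: row 2 has {C, D, E} and column 1 has {A, B, C, D, E, G}, leaving only F.
Row 2, column 2: row 2 has {C, D, E, F} and column 2 has {A, B, D}, leaving only G.
Row 7, column 2: row 7 has {C, F} and column 2 has {A, B, D, G}, leaving only E.
Row 1, column 2: row 1 has {D, E, F} and column 2 has {A, B, D, E, G}, leaving only C.
Row 2, column 3: row 2 has {C, D, E, F, G} and column 3 has {A, C, E, F, G}, leaving only B.
Row 2, column 4: row 2 has {B, C, D, E, F, G} and column 4 has {E, F}, leaving only A.
Row 3, column 6: row 3 has {A, C, D, E, F, G} and column 6 has {C, E, F, G}, leaving only B.
Row 1, column 6: row 1 has {C, D, E, F} and column 6 has {B, C, E, F, G}, leaving only A.
Row 7, column 6: row 7 has {C, E, F} and column 6 has {A, B, C, E, F, G}, leaving only D.
Row 1, column 7: row 1 has {A, C, D, E, F} and column 7 has {C, E, F, G}, leaving only B.
Row 7, column 7: row 7 has {C, D, E, F} and column 7 has {B, C, E, F, G}, leaving only A.
Row 1, column 5: row 1 has {A, B, C, D, E, F} and column 5 has {A, D, E, F}, leaving only G.
Row 7, column 5: row 7 has {A, C, D, E, F} and column 5 has {A, D, E, F, G}, leaving only B.
Row 7, column 4: row 7 has {A, B, C, D, E, F} and column 4 has {A, E, F}, leaving only G.
So row 7 reads: C E F G B D A.

C E F G B D A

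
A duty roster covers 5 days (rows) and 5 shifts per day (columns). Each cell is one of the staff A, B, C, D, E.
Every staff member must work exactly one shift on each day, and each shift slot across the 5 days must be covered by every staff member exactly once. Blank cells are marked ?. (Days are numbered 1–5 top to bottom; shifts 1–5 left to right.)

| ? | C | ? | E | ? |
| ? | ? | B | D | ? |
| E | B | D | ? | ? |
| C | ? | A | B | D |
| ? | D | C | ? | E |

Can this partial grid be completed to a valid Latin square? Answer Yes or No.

No

Day 1, shift 3: day 1 together with shift 3 already contain {A, B, C, D, E} — every symbol — so nothing can go there. The grid has no valid completion.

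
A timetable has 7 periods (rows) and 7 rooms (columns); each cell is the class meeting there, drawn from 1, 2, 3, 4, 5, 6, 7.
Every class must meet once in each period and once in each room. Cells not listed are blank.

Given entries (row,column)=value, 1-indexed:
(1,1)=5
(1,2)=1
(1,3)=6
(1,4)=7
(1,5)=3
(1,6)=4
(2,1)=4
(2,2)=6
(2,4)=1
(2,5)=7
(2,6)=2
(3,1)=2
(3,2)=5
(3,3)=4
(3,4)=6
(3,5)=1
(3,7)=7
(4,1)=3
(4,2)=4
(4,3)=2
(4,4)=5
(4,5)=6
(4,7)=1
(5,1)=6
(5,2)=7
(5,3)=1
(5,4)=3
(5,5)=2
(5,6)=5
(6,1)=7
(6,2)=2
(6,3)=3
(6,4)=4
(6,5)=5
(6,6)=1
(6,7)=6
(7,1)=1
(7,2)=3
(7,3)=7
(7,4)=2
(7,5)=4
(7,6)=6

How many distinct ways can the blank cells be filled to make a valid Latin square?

Period 1, room 7: eliminating its period and room leaves {2}.
Period 2, room 3: eliminating its period and room leaves {5}.
Period 2, room 7: eliminating its period and room leaves {3, 5}.
Period 3, room 6: eliminating its period and room leaves {3}.
Period 4, room 6: eliminating its period and room leaves {7}.
Period 5, room 7: eliminating its period and room leaves {4}.
Period 7, room 7: eliminating its period and room leaves {5}.
Only one assignment across all blanks avoids any period or room repeat, giving 1 completion.

1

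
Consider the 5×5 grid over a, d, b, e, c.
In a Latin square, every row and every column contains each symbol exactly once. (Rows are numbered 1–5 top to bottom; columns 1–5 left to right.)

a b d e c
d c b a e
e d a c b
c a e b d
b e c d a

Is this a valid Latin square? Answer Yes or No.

Each row is a permutation of the 5 symbols, and so is each column.

Yes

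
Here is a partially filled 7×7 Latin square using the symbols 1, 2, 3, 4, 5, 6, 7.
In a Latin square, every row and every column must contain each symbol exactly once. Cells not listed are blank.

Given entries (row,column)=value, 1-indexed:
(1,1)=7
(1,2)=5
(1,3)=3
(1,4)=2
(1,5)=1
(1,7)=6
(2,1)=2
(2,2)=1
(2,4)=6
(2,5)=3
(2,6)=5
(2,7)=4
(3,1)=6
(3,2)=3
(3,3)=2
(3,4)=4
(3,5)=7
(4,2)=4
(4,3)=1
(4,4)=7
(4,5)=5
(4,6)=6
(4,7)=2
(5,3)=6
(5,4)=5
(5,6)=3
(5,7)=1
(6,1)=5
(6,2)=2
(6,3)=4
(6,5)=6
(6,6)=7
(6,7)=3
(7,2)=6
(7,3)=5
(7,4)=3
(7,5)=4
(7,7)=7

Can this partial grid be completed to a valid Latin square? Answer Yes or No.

No row or column among the givens repeats a symbol, and propagating forced cells runs into no contradiction.
One valid completion exists (for instance, 7 5 3 2 1 4 6 / 2 1 7 6 3 5 4 / 6 3 2 4 7 1 5 / 3 4 1 7 5 6 2 / 4 7 6 5 2 3 1 / 5 2 4 1 6 7 3 / 1 6 5 3 4 2 7).

Yes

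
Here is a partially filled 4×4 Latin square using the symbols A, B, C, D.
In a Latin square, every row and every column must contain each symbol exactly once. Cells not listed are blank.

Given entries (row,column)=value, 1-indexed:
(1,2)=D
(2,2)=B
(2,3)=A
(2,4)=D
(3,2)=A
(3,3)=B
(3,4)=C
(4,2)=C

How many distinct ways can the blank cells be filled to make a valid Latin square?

2

Row 1, column 1: eliminating its row and column leaves {A, B, C}.
Row 1, column 3: eliminating its row and column leaves {C}.
Row 1, column 4: eliminating its row and column leaves {A, B}.
Row 2, column 1: eliminating its row and column leaves {C}.
Row 3, column 1: eliminating its row and column leaves {D}.
Row 4, column 1: eliminating its row and column leaves {A, B, D}.
Row 4, column 3: eliminating its row and column leaves {D}.
Row 4, column 4: eliminating its row and column leaves {A, B}.
Enumerating the assignments across these blanks that avoid any row or column repeat gives 2 completions.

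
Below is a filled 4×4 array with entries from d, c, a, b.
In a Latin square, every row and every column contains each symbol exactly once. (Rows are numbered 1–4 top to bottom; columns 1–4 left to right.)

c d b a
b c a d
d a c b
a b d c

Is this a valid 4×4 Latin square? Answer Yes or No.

Yes

Each row is a permutation of the 4 symbols, and so is each column.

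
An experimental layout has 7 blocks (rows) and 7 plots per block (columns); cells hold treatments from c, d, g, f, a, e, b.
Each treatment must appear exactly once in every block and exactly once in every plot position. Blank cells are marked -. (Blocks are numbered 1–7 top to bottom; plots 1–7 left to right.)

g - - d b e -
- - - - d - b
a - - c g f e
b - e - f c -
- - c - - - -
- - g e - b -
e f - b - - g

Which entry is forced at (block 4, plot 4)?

a

Block 4, plot 4 is narrowed to {g, a}.
If it were g, propagating the remaining blanks reaches a contradiction.
So block 4, plot 4 must be a.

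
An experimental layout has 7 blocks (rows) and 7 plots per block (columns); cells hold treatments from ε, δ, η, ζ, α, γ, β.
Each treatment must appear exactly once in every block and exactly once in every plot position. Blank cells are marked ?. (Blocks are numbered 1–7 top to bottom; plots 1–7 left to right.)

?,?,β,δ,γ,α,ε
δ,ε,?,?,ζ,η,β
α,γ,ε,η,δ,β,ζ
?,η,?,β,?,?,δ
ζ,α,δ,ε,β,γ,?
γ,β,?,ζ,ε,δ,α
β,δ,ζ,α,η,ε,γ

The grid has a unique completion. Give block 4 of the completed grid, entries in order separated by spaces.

Block 4, plot 1: block 4 has {δ, η, β} and plot 1 has {δ, ζ, α, γ, β}, leaving only ε.
Block 4, plot 5: block 4 has {ε, δ, η, β} and plot 5 has {ε, δ, η, ζ, γ, β}, leaving only α.
Block 4, plot 3: block 4 has {ε, δ, η, α, β} and plot 3 has {ε, δ, ζ, β}, leaving only γ.
Block 4, plot 6: block 4 has {ε, δ, η, α, γ, β} and plot 6 has {ε, δ, η, α, γ, β}, leaving only ζ.
So block 4 reads: ε η γ β α ζ δ.

ε η γ β α ζ δ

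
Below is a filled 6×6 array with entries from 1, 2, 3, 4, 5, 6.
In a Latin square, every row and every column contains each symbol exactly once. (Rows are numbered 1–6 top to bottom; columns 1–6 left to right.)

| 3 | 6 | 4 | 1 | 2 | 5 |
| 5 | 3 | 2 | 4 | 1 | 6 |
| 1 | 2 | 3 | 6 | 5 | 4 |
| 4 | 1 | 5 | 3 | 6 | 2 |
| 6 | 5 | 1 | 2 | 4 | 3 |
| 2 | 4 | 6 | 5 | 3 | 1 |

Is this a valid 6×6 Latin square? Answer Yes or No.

Each row is a permutation of the 6 symbols, and so is each column.

Yes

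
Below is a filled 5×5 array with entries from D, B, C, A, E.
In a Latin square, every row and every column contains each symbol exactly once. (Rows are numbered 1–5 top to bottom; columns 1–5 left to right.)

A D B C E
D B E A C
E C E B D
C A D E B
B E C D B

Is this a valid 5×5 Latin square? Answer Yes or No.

Row 5 contains B twice (at columns 1 and 5); row 3 is also not a permutation.

No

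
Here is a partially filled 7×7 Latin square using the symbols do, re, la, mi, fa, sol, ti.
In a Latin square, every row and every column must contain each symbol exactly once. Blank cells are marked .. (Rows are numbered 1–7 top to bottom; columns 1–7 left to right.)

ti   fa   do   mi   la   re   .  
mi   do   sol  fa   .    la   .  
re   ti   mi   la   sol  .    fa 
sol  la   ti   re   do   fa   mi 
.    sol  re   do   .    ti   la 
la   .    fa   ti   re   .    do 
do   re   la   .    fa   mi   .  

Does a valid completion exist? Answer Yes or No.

No row or column among the givens repeats a symbol, and propagating forced cells runs into no contradiction.
One valid completion exists (for instance, ti fa do mi la re sol / mi do sol fa ti la re / re ti mi la sol do fa / sol la ti re do fa mi / fa sol re do mi ti la / la mi fa ti re sol do / do re la sol fa mi ti).

Yes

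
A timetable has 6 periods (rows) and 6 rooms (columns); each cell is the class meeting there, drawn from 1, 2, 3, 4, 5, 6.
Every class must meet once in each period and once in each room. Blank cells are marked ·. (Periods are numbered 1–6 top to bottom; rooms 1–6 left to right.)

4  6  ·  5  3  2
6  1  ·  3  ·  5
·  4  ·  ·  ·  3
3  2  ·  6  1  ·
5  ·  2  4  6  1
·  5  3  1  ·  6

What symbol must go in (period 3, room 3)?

Period 1, room 3: period 1 has {2, 3, 4, 5, 6} and room 3 has {2, 3}, leaving only 1.
Period 2, room 3: period 2 has {1, 3, 5, 6} and room 3 has {1, 2, 3}, leaving only 4.
Period 2, room 5: period 2 has {1, 3, 4, 5, 6} and room 5 has {1, 3, 6}, leaving only 2.
Period 3, room 4: period 3 has {3, 4} and room 4 has {1, 3, 4, 5, 6}, leaving only 2.
Period 3, room 1: period 3 has {2, 3, 4} and room 1 has {3, 4, 5, 6}, leaving only 1.
Period 3, room 5: period 3 has {1, 2, 3, 4} and room 5 has {1, 2, 3, 6}, leaving only 5.
Period 3 already has {1, 2, 3, 4, 5} and room 3 already has {1, 2, 3, 4}, so period 3, room 3 must be 6.

6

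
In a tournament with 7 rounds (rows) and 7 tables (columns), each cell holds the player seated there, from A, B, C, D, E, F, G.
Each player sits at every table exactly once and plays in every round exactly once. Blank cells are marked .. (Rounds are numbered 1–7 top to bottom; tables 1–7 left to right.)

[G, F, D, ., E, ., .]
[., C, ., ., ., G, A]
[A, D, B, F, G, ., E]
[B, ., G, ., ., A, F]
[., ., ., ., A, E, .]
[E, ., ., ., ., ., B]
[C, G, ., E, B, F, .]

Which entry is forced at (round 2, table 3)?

Round 1, table 7: round 1 has {D, E, F, G} and table 7 has {A, B, E, F}, leaving only C.
Round 1, table 6: round 1 has {C, D, E, F, G} and table 6 has {A, E, F, G}, leaving only B.
Round 1, table 4: round 1 has {B, C, D, E, F, G} and table 4 has {E, F}, leaving only A.
Round 3, table 6: round 3 has {A, B, D, E, F, G} and table 6 has {A, B, E, F, G}, leaving only C.
Round 4, table 2: round 4 has {A, B, F, G} and table 2 has {C, D, F, G}, leaving only E.
Round 5, table 2: round 5 has {A, E} and table 2 has {C, D, E, F, G}, leaving only B.
Round 6, table 2: round 6 has {B, E} and table 2 has {B, C, D, E, F, G}, leaving only A.
Round 6, table 6: round 6 has {A, B, E} and table 6 has {A, B, C, E, F, G}, leaving only D.
Round 7, table 3: round 7 has {B, C, E, F, G} and table 3 has {B, D, G}, leaving only A.
Round 7, table 7: round 7 has {A, B, C, E, F, G} and table 7 has {A, B, C, E, F}, leaving only D.
Round 5, table 7: round 5 has {A, B, E} and table 7 has {A, B, C, D, E, F}, leaving only G.
Round 2, table 3 is narrowed to {E, F}.
If it were F, then round 2, table 5 would be left with no valid symbol.
So round 2, table 3 must be E.

E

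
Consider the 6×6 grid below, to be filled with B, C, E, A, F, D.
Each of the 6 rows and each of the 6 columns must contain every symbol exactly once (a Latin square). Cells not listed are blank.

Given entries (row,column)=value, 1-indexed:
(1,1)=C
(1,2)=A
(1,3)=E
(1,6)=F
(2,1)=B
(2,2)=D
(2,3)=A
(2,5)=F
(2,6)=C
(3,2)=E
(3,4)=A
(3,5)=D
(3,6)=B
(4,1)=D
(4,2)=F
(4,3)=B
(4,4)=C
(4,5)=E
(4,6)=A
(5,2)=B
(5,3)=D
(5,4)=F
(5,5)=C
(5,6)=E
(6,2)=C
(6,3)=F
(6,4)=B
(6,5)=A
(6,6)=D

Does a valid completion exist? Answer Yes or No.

No row or column among the givens repeats a symbol, and propagating forced cells runs into no contradiction.
One valid completion exists (for instance, C A E D B F / B D A E F C / F E C A D B / D F B C E A / A B D F C E / E C F B A D).

Yes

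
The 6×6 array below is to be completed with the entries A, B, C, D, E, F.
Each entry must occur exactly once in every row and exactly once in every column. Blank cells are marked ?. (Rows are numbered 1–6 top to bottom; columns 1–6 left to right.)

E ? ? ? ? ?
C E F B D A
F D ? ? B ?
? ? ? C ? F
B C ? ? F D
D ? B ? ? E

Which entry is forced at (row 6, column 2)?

Row 3, column 6: row 3 has {B, D, F} and column 6 has {A, D, E, F}, leaving only C.
Row 1, column 6: row 1 has {E} and column 6 has {A, C, D, E, F}, leaving only B.
Row 4, column 1: row 4 has {C, F} and column 1 has {B, C, D, E, F}, leaving only A.
Row 4, column 2: row 4 has {A, C, F} and column 2 has {C, D, E}, leaving only B.
Row 4, column 5: row 4 has {A, B, C, F} and column 5 has {B, D, F}, leaving only E.
Row 4, column 3: row 4 has {A, B, C, E, F} and column 3 has {B, F}, leaving only D.
Row 6, column 2 is narrowed to {A, F}.
If it were F, then row 1, column 5 would be left with no valid symbol.
So row 6, column 2 must be A.

A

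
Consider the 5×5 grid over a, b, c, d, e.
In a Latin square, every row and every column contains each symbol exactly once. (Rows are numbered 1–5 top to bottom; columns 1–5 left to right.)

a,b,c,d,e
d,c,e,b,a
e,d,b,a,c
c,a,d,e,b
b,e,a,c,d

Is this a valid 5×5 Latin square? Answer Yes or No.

Each row is a permutation of the 5 symbols, and so is each column.

Yes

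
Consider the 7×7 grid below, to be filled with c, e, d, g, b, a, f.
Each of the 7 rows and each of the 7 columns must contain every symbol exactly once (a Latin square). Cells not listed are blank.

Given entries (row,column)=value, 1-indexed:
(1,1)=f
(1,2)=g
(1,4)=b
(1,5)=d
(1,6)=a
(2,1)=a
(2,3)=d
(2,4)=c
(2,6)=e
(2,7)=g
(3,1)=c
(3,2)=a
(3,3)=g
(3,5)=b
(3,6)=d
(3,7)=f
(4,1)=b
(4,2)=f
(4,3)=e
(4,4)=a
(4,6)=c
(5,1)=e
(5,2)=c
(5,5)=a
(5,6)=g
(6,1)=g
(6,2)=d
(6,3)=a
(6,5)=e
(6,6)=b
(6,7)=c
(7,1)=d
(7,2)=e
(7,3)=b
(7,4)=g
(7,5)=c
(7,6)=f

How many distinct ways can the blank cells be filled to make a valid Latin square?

1

Row 1, column 3: eliminating its row and column leaves {c}.
Row 1, column 7: eliminating its row and column leaves {e}.
Row 2, column 2: eliminating its row and column leaves {b}.
Row 2, column 5: eliminating its row and column leaves {f}.
Row 3, column 4: eliminating its row and column leaves {e}.
Row 4, column 5: eliminating its row and column leaves {g}.
Row 4, column 7: eliminating its row and column leaves {d}.
Row 5, column 3: eliminating its row and column leaves {f}.
Row 5, column 4: eliminating its row and column leaves {d, f}.
Row 5, column 7: eliminating its row and column leaves {d, b}.
Row 6, column 4: eliminating its row and column leaves {f}.
Row 7, column 7: eliminating its row and column leaves {a}.
Only one assignment across all blanks avoids any row or column repeat, giving 1 completion.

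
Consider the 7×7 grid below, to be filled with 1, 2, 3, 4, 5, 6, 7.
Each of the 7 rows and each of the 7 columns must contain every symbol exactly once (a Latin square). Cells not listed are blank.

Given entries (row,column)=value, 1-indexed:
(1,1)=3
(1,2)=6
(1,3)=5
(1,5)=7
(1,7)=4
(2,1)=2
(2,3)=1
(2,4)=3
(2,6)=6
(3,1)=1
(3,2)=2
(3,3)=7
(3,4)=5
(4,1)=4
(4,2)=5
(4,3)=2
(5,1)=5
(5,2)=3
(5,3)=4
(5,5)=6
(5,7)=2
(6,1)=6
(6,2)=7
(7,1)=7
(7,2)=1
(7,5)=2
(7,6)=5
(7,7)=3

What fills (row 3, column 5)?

Row 2, column 2: row 2 has {1, 2, 3, 6} and column 2 has {1, 2, 3, 5, 6, 7}, leaving only 4.
Row 2, column 5: row 2 has {1, 2, 3, 4, 6} and column 5 has {2, 6, 7}, leaving only 5.
Row 2, column 7: row 2 has {1, 2, 3, 4, 5, 6} and column 7 has {2, 3, 4}, leaving only 7.
Row 3, column 7: row 3 has {1, 2, 5, 7} and column 7 has {2, 3, 4, 7}, leaving only 6.
Row 4, column 7: row 4 has {2, 4, 5} and column 7 has {2, 3, 4, 6, 7}, leaving only 1.
Row 4, column 5: row 4 has {1, 2, 4, 5} and column 5 has {2, 5, 6, 7}, leaving only 3.
Row 3 already has {1, 2, 5, 6, 7} and column 5 already has {2, 3, 5, 6, 7}, so row 3, column 5 must be 4.

4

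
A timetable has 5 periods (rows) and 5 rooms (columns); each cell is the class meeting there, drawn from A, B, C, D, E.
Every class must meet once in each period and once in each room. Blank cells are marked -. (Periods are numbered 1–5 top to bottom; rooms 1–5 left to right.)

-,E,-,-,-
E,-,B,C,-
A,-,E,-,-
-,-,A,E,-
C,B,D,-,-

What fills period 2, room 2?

A

Period 1, room 3: period 1 has {E} and room 3 has {A, B, D, E}, leaving only C.
Period 5, room 4: period 5 has {B, C, D} and room 4 has {C, E}, leaving only A.
Period 5, room 5: period 5 has {A, B, C, D} and room 5 has {}, leaving only E.
Period 2, room 2 is narrowed to {A, D}.
If it were D, then period 4, room 2 would be left with no valid symbol.
So period 2, room 2 must be A.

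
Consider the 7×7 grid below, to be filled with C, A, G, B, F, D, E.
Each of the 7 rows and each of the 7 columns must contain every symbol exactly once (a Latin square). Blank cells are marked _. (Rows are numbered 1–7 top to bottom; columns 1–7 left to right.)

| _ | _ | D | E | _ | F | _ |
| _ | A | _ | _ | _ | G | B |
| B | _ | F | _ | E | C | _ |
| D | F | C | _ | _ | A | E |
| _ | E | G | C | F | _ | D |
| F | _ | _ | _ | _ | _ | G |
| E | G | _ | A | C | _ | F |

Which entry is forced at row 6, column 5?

B

Row 2, column 1: row 2 has {A, G, B} and column 1 has {B, F, D, E}, leaving only C.
Row 2, column 3: row 2 has {C, A, G, B} and column 3 has {C, G, F, D}, leaving only E.
Row 2, column 5: row 2 has {C, A, G, B, E} and column 5 has {C, F, E}, leaving only D.
Row 2, column 4: row 2 has {C, A, G, B, D, E} and column 4 has {C, A, E}, leaving only F.
Row 3, column 2: row 3 has {C, B, F, E} and column 2 has {A, G, F, E}, leaving only D.
Row 3, column 4: row 3 has {C, B, F, D, E} and column 4 has {C, A, F, E}, leaving only G.
Row 3, column 7: row 3 has {C, G, B, F, D, E} and column 7 has {G, B, F, D, E}, leaving only A.
Row 1, column 7: row 1 has {F, D, E} and column 7 has {A, G, B, F, D, E}, leaving only C.
Row 1, column 2: row 1 has {C, F, D, E} and column 2 has {A, G, F, D, E}, leaving only B.
Row 4, column 4: row 4 has {C, A, F, D, E} and column 4 has {C, A, G, F, E}, leaving only B.
Row 4, column 5: row 4 has {C, A, B, F, D, E} and column 5 has {C, F, D, E}, leaving only G.
Row 1, column 5: row 1 has {C, B, F, D, E} and column 5 has {C, G, F, D, E}, leaving only A.
Row 6 already has {G, F} and column 5 already has {C, A, G, F, D, E}, so row 6, column 5 must be B.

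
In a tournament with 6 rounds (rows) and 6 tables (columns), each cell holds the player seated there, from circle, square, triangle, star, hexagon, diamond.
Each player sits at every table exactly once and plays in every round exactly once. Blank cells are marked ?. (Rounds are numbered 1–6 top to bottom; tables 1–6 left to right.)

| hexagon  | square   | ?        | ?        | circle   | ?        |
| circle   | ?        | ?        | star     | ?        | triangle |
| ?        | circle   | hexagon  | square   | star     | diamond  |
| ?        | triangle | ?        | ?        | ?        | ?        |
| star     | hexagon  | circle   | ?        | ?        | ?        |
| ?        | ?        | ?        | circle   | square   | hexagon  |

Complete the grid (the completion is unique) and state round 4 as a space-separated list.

Round 1, table 6: round 1 has {circle, square, hexagon} and table 6 has {triangle, hexagon, diamond}, leaving only star.
Round 2, table 2: round 2 has {circle, triangle, star} and table 2 has {circle, square, triangle, hexagon}, leaving only diamond.
Round 2, table 3: round 2 has {circle, triangle, star, diamond} and table 3 has {circle, hexagon}, leaving only square.
Round 2, table 5: round 2 has {circle, square, triangle, star, diamond} and table 5 has {circle, square, star}, leaving only hexagon.
Round 4, table 5: round 4 has {triangle} and table 5 has {circle, square, star, hexagon}, leaving only diamond.
Round 4, table 1: round 4 has {triangle, diamond} and table 1 has {circle, star, hexagon}, leaving only square.
Round 4, table 3: round 4 has {square, triangle, diamond} and table 3 has {circle, square, hexagon}, leaving only star.
Round 4, table 4: round 4 has {square, triangle, star, diamond} and table 4 has {circle, square, star}, leaving only hexagon.
Round 4, table 6: round 4 has {square, triangle, star, hexagon, diamond} and table 6 has {triangle, star, hexagon, diamond}, leaving only circle.
So round 4 reads: square triangle star hexagon diamond circle.

square triangle star hexagon diamond circle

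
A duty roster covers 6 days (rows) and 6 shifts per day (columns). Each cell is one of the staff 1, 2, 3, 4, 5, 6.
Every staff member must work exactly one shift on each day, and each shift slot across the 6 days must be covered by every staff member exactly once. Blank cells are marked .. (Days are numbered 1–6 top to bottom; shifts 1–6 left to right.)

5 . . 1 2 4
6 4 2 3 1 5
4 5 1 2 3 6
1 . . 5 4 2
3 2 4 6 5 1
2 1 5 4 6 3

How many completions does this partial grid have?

2

Day 1, shift 2: eliminating its day and shift leaves {3, 6}.
Day 1, shift 3: eliminating its day and shift leaves {3, 6}.
Day 4, shift 2: eliminating its day and shift leaves {3, 6}.
Day 4, shift 3: eliminating its day and shift leaves {3, 6}.
Enumerating the assignments across these blanks that avoid any day or shift repeat gives 2 completions.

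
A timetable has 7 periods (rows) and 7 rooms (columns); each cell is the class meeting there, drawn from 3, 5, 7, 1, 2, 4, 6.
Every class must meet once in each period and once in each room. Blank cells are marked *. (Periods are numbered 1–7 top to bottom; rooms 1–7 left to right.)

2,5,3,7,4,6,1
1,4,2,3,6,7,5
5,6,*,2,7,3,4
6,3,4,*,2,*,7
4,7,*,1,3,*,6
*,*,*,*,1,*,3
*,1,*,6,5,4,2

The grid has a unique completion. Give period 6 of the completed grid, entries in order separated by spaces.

7 2 6 4 1 5 3

Period 6, room 1: period 6 has {3, 1} and room 1 has {5, 1, 2, 4, 6}, leaving only 7.
Period 6, room 2: period 6 has {3, 7, 1} and room 2 has {3, 5, 7, 1, 4, 6}, leaving only 2.
Period 6, room 6: period 6 has {3, 7, 1, 2} and room 6 has {3, 7, 4, 6}, leaving only 5.
Period 6, room 3: period 6 has {3, 5, 7, 1, 2} and room 3 has {3, 2, 4}, leaving only 6.
Period 6, room 4: period 6 has {3, 5, 7, 1, 2, 6} and room 4 has {3, 7, 1, 2, 6}, leaving only 4.
So period 6 reads: 7 2 6 4 1 5 3.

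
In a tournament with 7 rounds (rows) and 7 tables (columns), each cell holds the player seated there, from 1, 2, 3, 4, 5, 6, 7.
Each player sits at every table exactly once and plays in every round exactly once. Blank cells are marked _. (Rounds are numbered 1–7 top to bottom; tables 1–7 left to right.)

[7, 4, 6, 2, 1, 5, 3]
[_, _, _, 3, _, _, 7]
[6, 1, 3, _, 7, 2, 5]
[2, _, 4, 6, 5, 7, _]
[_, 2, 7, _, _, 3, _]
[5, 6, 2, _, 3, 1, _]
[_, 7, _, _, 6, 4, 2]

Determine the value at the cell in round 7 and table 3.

Round 2, table 2: round 2 has {3, 7} and table 2 has {1, 2, 4, 6, 7}, leaving only 5.
Round 2, table 3: round 2 has {3, 5, 7} and table 3 has {2, 3, 4, 6, 7}, leaving only 1.
Round 7 already has {2, 4, 6, 7} and table 3 already has {1, 2, 3, 4, 6, 7}, so round 7, table 3 must be 5.

5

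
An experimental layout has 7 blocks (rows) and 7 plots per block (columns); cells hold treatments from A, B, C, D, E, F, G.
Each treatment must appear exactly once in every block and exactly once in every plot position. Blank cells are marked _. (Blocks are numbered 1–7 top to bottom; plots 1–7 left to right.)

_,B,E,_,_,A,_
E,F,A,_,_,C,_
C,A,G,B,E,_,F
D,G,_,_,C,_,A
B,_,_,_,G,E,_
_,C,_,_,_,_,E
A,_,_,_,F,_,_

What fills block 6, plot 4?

Block 1, plot 5: block 1 has {A, B, E} and plot 5 has {C, E, F, G}, leaving only D.
Block 2, plot 5: block 2 has {A, C, E, F} and plot 5 has {C, D, E, F, G}, leaving only B.
Block 3, plot 6: block 3 has {A, B, C, E, F, G} and plot 6 has {A, C, E}, leaving only D.
Block 5, plot 2: block 5 has {B, E, G} and plot 2 has {A, B, C, F, G}, leaving only D.
Block 5, plot 7: block 5 has {B, D, E, G} and plot 7 has {A, E, F}, leaving only C.
Block 1, plot 7: block 1 has {A, B, D, E} and plot 7 has {A, C, E, F}, leaving only G.
Block 1, plot 1: block 1 has {A, B, D, E, G} and plot 1 has {A, B, C, D, E}, leaving only F.
Block 1, plot 4: block 1 has {A, B, D, E, F, G} and plot 4 has {B}, leaving only C.
Block 2, plot 7: block 2 has {A, B, C, E, F} and plot 7 has {A, C, E, F, G}, leaving only D.
Block 2, plot 4: block 2 has {A, B, C, D, E, F} and plot 4 has {B, C}, leaving only G.
Block 5, plot 3: block 5 has {B, C, D, E, G} and plot 3 has {A, E, G}, leaving only F.
Block 4, plot 3: block 4 has {A, C, D, G} and plot 3 has {A, E, F, G}, leaving only B.
Block 4, plot 6: block 4 has {A, B, C, D, G} and plot 6 has {A, C, D, E}, leaving only F.
Block 4, plot 4: block 4 has {A, B, C, D, F, G} and plot 4 has {B, C, G}, leaving only E.
Block 5, plot 4: block 5 has {B, C, D, E, F, G} and plot 4 has {B, C, E, G}, leaving only A.
Block 6, plot 1: block 6 has {C, E} and plot 1 has {A, B, C, D, E, F}, leaving only G.
Block 6, plot 3: block 6 has {C, E, G} and plot 3 has {A, B, E, F, G}, leaving only D.
Block 6 already has {C, D, E, G} and plot 4 already has {A, B, C, E, G}, so block 6, plot 4 must be F.

F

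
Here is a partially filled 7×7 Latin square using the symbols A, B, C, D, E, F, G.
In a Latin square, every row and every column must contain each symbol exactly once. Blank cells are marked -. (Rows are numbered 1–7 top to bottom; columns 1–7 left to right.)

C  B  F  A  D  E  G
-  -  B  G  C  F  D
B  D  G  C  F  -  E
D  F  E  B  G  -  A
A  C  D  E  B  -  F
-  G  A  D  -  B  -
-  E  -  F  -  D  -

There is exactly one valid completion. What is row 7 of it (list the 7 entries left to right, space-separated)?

Row 7, column 1: row 7 has {D, E, F} and column 1 has {A, B, C, D}, leaving only G.
Row 7, column 3: row 7 has {D, E, F, G} and column 3 has {A, B, D, E, F, G}, leaving only C.
Row 7, column 5: row 7 has {C, D, E, F, G} and column 5 has {B, C, D, F, G}, leaving only A.
Row 7, column 7: row 7 has {A, C, D, E, F, G} and column 7 has {A, D, E, F, G}, leaving only B.
So row 7 reads: G E C F A D B.

G E C F A D B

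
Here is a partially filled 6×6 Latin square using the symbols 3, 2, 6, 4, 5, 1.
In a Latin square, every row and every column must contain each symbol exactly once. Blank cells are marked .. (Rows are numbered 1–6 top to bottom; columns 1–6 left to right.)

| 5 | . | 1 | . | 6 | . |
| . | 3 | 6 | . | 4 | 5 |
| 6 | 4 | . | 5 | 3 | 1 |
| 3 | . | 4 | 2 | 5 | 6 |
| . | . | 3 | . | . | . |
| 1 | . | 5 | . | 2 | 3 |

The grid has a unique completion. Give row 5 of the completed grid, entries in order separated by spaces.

Row 5, column 5: row 5 has {3} and column 5 has {3, 2, 6, 4, 5}, leaving only 1.
Row 1, column 2: row 1 has {6, 5, 1} and column 2 has {3, 4}, leaving only 2.
Row 1, column 6: row 1 has {2, 6, 5, 1} and column 6 has {3, 6, 5, 1}, leaving only 4.
Row 5, column 6: row 5 has {3, 1} and column 6 has {3, 6, 4, 5, 1}, leaving only 2.
Row 5, column 1: row 5 has {3, 2, 1} and column 1 has {3, 6, 5, 1}, leaving only 4.
Row 5, column 4: row 5 has {3, 2, 4, 1} and column 4 has {2, 5}, leaving only 6.
Row 5, column 2: row 5 has {3, 2, 6, 4, 1} and column 2 has {3, 2, 4}, leaving only 5.
So row 5 reads: 4 5 3 6 1 2.

4 5 3 6 1 2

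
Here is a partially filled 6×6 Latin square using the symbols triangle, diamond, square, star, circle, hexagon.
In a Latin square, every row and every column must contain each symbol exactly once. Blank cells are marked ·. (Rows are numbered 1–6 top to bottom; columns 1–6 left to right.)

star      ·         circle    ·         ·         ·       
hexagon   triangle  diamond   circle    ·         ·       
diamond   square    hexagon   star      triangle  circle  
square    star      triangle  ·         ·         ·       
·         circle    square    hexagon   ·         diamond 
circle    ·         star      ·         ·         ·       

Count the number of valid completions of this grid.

Row 1, column 2: eliminating its row and column leaves {diamond, hexagon}.
Row 1, column 4: eliminating its row and column leaves {triangle, diamond, square}.
Row 1, column 5: eliminating its row and column leaves {diamond, square, hexagon}.
Row 1, column 6: eliminating its row and column leaves {triangle, square, hexagon}.
Row 2, column 5: eliminating its row and column leaves {square, star}.
Row 2, column 6: eliminating its row and column leaves {square, star}.
Row 4, column 4: eliminating its row and column leaves {diamond}.
Row 4, column 5: eliminating its row and column leaves {diamond, circle, hexagon}.
Row 4, column 6: eliminating its row and column leaves {hexagon}.
Row 5, column 1: eliminating its row and column leaves {triangle}.
Row 5, column 5: eliminating its row and column leaves {star}.
Row 6, column 2: eliminating its row and column leaves {diamond, hexagon}.
Row 6, column 4: eliminating its row and column leaves {triangle, diamond, square}.
Row 6, column 5: eliminating its row and column leaves {diamond, square, hexagon}.
Row 6, column 6: eliminating its row and column leaves {triangle, square, hexagon}.
Enumerating the assignments across these blanks that avoid any row or column repeat gives 4 completions.

4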